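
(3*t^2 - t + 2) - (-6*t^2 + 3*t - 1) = 9*t^2 - 4*t + 3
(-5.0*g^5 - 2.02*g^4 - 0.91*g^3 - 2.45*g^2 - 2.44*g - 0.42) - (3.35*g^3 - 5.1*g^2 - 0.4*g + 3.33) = -5.0*g^5 - 2.02*g^4 - 4.26*g^3 + 2.65*g^2 - 2.04*g - 3.75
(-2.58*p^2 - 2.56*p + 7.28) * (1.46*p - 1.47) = -3.7668*p^3 + 0.0550000000000002*p^2 + 14.392*p - 10.7016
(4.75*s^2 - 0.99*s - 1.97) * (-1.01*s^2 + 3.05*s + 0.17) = -4.7975*s^4 + 15.4874*s^3 - 0.2223*s^2 - 6.1768*s - 0.3349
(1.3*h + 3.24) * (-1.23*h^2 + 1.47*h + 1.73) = -1.599*h^3 - 2.0742*h^2 + 7.0118*h + 5.6052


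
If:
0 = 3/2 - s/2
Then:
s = 3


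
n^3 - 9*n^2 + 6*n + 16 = (n - 8)*(n - 2)*(n + 1)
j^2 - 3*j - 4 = (j - 4)*(j + 1)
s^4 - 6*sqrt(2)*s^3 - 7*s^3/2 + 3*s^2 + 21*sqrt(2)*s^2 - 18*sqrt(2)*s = s*(s - 2)*(s - 3/2)*(s - 6*sqrt(2))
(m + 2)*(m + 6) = m^2 + 8*m + 12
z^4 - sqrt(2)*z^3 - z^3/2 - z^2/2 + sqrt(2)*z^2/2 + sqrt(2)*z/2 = z*(z - 1)*(z + 1/2)*(z - sqrt(2))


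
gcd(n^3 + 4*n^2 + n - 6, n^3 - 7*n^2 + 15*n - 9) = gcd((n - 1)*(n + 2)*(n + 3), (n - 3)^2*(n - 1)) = n - 1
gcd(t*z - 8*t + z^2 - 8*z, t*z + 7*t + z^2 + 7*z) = t + z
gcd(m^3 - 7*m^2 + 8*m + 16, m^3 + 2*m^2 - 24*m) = m - 4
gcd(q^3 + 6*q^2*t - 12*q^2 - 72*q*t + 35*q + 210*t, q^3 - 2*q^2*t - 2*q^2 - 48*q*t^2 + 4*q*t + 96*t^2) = q + 6*t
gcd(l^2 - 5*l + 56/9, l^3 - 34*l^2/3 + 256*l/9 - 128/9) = l - 8/3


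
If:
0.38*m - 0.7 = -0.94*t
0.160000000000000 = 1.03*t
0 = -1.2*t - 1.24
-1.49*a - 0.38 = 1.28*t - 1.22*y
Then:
No Solution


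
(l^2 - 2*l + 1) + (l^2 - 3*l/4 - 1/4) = 2*l^2 - 11*l/4 + 3/4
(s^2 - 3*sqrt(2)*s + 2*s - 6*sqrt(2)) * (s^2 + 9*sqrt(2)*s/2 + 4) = s^4 + 2*s^3 + 3*sqrt(2)*s^3/2 - 23*s^2 + 3*sqrt(2)*s^2 - 46*s - 12*sqrt(2)*s - 24*sqrt(2)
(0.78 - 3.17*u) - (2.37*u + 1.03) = -5.54*u - 0.25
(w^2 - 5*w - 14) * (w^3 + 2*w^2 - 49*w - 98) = w^5 - 3*w^4 - 73*w^3 + 119*w^2 + 1176*w + 1372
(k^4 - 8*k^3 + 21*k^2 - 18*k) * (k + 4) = k^5 - 4*k^4 - 11*k^3 + 66*k^2 - 72*k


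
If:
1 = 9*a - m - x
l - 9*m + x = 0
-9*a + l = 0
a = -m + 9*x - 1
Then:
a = 9/62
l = 81/62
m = 5/31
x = 9/62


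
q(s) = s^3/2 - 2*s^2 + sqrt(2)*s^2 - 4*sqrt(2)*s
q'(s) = 3*s^2/2 - 4*s + 2*sqrt(2)*s - 4*sqrt(2)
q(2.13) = -9.87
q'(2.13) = -1.35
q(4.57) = 9.64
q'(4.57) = 20.32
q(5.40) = 31.10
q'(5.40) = 31.76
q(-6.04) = -97.38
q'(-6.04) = 56.14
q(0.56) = -3.26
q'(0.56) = -5.84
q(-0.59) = 3.03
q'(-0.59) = -4.44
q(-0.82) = 3.97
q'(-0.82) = -3.69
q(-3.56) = -9.84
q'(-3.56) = 17.52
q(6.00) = 52.97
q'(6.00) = 41.31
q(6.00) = 52.97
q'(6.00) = 41.31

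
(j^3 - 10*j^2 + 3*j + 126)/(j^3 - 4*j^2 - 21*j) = (j - 6)/j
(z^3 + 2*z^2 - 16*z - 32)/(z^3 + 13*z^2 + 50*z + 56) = (z - 4)/(z + 7)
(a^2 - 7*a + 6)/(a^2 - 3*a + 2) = (a - 6)/(a - 2)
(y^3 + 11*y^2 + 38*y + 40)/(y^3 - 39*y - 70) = (y + 4)/(y - 7)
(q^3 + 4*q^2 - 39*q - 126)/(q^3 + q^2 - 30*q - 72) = (q + 7)/(q + 4)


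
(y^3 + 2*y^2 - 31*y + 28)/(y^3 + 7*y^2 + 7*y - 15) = (y^2 + 3*y - 28)/(y^2 + 8*y + 15)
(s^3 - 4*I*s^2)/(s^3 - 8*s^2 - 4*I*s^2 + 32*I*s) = s/(s - 8)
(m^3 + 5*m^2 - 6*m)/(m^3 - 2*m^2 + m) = (m + 6)/(m - 1)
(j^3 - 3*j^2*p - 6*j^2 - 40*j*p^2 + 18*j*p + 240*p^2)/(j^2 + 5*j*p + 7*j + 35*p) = (j^2 - 8*j*p - 6*j + 48*p)/(j + 7)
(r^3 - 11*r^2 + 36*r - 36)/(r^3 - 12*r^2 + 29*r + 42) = (r^2 - 5*r + 6)/(r^2 - 6*r - 7)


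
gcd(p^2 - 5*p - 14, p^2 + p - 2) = p + 2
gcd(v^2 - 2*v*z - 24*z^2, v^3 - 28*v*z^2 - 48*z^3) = -v^2 + 2*v*z + 24*z^2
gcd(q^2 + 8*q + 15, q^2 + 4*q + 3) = q + 3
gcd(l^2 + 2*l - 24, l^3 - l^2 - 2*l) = 1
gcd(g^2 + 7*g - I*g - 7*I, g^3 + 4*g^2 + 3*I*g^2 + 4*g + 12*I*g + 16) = g - I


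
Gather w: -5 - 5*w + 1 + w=-4*w - 4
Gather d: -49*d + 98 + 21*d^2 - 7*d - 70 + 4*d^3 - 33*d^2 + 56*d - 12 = 4*d^3 - 12*d^2 + 16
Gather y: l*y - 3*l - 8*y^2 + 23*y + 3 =-3*l - 8*y^2 + y*(l + 23) + 3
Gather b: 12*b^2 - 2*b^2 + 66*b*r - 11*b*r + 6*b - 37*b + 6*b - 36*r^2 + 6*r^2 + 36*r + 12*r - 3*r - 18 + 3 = 10*b^2 + b*(55*r - 25) - 30*r^2 + 45*r - 15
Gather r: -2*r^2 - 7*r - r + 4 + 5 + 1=-2*r^2 - 8*r + 10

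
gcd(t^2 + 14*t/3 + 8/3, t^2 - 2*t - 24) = t + 4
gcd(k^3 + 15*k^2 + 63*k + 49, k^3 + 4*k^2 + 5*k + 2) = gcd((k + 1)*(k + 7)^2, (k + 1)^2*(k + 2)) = k + 1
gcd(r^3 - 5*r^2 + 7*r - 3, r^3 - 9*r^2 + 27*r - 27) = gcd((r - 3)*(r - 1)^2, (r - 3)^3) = r - 3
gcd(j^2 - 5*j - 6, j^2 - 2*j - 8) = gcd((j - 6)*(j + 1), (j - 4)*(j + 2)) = 1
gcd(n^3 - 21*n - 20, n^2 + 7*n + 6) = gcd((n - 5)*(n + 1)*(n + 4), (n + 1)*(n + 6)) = n + 1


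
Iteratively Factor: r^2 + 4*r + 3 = (r + 1)*(r + 3)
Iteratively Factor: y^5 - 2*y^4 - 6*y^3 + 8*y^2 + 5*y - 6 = (y - 1)*(y^4 - y^3 - 7*y^2 + y + 6) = (y - 1)^2*(y^3 - 7*y - 6) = (y - 1)^2*(y + 2)*(y^2 - 2*y - 3) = (y - 3)*(y - 1)^2*(y + 2)*(y + 1)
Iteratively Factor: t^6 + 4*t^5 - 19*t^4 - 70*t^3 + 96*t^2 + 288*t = (t + 2)*(t^5 + 2*t^4 - 23*t^3 - 24*t^2 + 144*t) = (t - 3)*(t + 2)*(t^4 + 5*t^3 - 8*t^2 - 48*t) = t*(t - 3)*(t + 2)*(t^3 + 5*t^2 - 8*t - 48) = t*(t - 3)^2*(t + 2)*(t^2 + 8*t + 16) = t*(t - 3)^2*(t + 2)*(t + 4)*(t + 4)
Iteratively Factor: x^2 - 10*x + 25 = (x - 5)*(x - 5)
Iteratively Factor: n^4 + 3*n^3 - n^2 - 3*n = (n)*(n^3 + 3*n^2 - n - 3) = n*(n - 1)*(n^2 + 4*n + 3) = n*(n - 1)*(n + 1)*(n + 3)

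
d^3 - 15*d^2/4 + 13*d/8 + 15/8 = (d - 3)*(d - 5/4)*(d + 1/2)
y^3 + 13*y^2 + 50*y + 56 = (y + 2)*(y + 4)*(y + 7)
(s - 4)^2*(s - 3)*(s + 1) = s^4 - 10*s^3 + 29*s^2 - 8*s - 48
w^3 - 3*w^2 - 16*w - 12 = (w - 6)*(w + 1)*(w + 2)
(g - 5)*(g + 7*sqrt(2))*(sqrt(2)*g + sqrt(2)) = sqrt(2)*g^3 - 4*sqrt(2)*g^2 + 14*g^2 - 56*g - 5*sqrt(2)*g - 70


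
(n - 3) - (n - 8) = 5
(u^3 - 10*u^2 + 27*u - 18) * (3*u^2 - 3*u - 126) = 3*u^5 - 33*u^4 - 15*u^3 + 1125*u^2 - 3348*u + 2268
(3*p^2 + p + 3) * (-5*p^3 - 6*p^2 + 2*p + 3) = -15*p^5 - 23*p^4 - 15*p^3 - 7*p^2 + 9*p + 9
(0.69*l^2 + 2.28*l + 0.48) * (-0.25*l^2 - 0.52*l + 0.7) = -0.1725*l^4 - 0.9288*l^3 - 0.8226*l^2 + 1.3464*l + 0.336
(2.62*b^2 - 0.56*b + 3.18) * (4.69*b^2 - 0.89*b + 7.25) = 12.2878*b^4 - 4.9582*b^3 + 34.4076*b^2 - 6.8902*b + 23.055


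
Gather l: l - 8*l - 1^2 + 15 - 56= -7*l - 42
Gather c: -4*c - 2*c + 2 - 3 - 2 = -6*c - 3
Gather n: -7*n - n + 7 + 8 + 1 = 16 - 8*n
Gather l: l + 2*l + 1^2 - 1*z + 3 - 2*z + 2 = 3*l - 3*z + 6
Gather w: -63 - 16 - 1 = -80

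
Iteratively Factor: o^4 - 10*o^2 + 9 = (o + 1)*(o^3 - o^2 - 9*o + 9) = (o - 3)*(o + 1)*(o^2 + 2*o - 3) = (o - 3)*(o - 1)*(o + 1)*(o + 3)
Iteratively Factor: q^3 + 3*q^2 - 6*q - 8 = (q + 4)*(q^2 - q - 2) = (q + 1)*(q + 4)*(q - 2)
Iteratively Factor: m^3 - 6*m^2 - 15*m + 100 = (m - 5)*(m^2 - m - 20) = (m - 5)^2*(m + 4)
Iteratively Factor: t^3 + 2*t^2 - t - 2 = (t + 1)*(t^2 + t - 2) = (t - 1)*(t + 1)*(t + 2)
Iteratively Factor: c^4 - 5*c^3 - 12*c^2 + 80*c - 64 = (c + 4)*(c^3 - 9*c^2 + 24*c - 16) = (c - 4)*(c + 4)*(c^2 - 5*c + 4) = (c - 4)^2*(c + 4)*(c - 1)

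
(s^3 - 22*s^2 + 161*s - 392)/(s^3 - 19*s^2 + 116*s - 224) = (s - 7)/(s - 4)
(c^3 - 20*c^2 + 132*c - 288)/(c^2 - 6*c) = c - 14 + 48/c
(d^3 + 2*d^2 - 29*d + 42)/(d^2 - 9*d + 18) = (d^2 + 5*d - 14)/(d - 6)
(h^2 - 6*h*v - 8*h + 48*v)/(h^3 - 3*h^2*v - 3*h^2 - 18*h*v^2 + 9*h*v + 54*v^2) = (h - 8)/(h^2 + 3*h*v - 3*h - 9*v)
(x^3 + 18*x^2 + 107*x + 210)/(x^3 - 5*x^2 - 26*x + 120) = (x^2 + 13*x + 42)/(x^2 - 10*x + 24)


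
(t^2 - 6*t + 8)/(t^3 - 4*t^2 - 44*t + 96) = (t - 4)/(t^2 - 2*t - 48)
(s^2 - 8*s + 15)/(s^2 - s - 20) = (s - 3)/(s + 4)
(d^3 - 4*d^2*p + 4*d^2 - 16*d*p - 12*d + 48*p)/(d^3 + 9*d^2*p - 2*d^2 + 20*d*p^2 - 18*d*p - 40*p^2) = (d^2 - 4*d*p + 6*d - 24*p)/(d^2 + 9*d*p + 20*p^2)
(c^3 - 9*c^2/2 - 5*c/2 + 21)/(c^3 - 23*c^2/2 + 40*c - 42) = (c^2 - c - 6)/(c^2 - 8*c + 12)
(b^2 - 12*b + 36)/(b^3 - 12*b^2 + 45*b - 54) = (b - 6)/(b^2 - 6*b + 9)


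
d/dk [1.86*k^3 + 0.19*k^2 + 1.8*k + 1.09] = 5.58*k^2 + 0.38*k + 1.8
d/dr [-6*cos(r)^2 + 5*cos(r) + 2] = (12*cos(r) - 5)*sin(r)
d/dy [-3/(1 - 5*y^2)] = -30*y/(5*y^2 - 1)^2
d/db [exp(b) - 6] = exp(b)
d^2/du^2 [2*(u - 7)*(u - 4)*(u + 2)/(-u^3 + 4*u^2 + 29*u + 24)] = 20*(u^6 - 21*u^5 + 75*u^4 + 249*u^3 - 672*u^2 - 4704*u - 6472)/(u^9 - 12*u^8 - 39*u^7 + 560*u^6 + 1707*u^5 - 7068*u^4 - 39365*u^3 - 67464*u^2 - 50112*u - 13824)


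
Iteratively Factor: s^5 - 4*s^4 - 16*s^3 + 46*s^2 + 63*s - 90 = (s + 2)*(s^4 - 6*s^3 - 4*s^2 + 54*s - 45) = (s - 5)*(s + 2)*(s^3 - s^2 - 9*s + 9) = (s - 5)*(s + 2)*(s + 3)*(s^2 - 4*s + 3) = (s - 5)*(s - 1)*(s + 2)*(s + 3)*(s - 3)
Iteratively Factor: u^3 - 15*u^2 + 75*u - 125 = (u - 5)*(u^2 - 10*u + 25) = (u - 5)^2*(u - 5)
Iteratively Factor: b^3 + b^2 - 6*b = (b - 2)*(b^2 + 3*b) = (b - 2)*(b + 3)*(b)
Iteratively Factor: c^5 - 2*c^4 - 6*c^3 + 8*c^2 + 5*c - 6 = (c - 1)*(c^4 - c^3 - 7*c^2 + c + 6) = (c - 3)*(c - 1)*(c^3 + 2*c^2 - c - 2) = (c - 3)*(c - 1)*(c + 1)*(c^2 + c - 2) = (c - 3)*(c - 1)^2*(c + 1)*(c + 2)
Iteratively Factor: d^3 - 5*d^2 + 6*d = (d - 2)*(d^2 - 3*d) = (d - 3)*(d - 2)*(d)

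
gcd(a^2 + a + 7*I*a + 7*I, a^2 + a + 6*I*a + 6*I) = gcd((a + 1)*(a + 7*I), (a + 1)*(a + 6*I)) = a + 1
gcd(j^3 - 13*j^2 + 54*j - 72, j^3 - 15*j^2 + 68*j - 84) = j - 6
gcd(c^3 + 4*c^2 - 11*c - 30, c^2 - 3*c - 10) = c + 2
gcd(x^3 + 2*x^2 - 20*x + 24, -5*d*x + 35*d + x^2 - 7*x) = 1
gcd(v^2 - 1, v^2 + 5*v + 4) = v + 1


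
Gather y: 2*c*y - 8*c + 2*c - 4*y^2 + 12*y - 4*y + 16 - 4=-6*c - 4*y^2 + y*(2*c + 8) + 12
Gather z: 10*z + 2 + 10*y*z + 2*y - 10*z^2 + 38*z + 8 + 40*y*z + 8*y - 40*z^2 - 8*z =10*y - 50*z^2 + z*(50*y + 40) + 10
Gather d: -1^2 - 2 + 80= 77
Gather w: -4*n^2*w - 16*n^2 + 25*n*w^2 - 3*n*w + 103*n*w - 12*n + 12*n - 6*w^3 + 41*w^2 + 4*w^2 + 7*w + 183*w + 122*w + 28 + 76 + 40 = -16*n^2 - 6*w^3 + w^2*(25*n + 45) + w*(-4*n^2 + 100*n + 312) + 144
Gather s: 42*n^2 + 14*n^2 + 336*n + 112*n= 56*n^2 + 448*n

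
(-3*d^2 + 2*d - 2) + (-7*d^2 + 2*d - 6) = -10*d^2 + 4*d - 8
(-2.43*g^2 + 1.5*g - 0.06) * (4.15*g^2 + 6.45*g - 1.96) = -10.0845*g^4 - 9.4485*g^3 + 14.1888*g^2 - 3.327*g + 0.1176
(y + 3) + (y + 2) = 2*y + 5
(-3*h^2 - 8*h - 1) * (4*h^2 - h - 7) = -12*h^4 - 29*h^3 + 25*h^2 + 57*h + 7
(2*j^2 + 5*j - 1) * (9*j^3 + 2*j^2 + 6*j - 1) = 18*j^5 + 49*j^4 + 13*j^3 + 26*j^2 - 11*j + 1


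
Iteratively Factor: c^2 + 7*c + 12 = (c + 3)*(c + 4)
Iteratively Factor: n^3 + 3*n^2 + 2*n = (n + 2)*(n^2 + n) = (n + 1)*(n + 2)*(n)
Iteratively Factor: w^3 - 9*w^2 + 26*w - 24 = (w - 2)*(w^2 - 7*w + 12) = (w - 4)*(w - 2)*(w - 3)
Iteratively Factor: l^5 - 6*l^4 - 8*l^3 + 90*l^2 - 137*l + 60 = (l - 3)*(l^4 - 3*l^3 - 17*l^2 + 39*l - 20) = (l - 3)*(l + 4)*(l^3 - 7*l^2 + 11*l - 5) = (l - 3)*(l - 1)*(l + 4)*(l^2 - 6*l + 5) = (l - 3)*(l - 1)^2*(l + 4)*(l - 5)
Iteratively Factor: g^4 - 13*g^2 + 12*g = (g - 1)*(g^3 + g^2 - 12*g) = (g - 3)*(g - 1)*(g^2 + 4*g) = (g - 3)*(g - 1)*(g + 4)*(g)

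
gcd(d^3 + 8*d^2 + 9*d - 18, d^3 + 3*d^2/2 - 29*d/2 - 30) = d + 3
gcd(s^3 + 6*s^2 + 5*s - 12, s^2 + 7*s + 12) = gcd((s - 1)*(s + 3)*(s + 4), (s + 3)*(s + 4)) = s^2 + 7*s + 12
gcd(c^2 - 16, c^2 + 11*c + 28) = c + 4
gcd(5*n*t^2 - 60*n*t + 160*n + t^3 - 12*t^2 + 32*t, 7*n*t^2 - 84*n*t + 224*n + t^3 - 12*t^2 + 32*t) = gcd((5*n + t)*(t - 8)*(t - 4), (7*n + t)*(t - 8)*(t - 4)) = t^2 - 12*t + 32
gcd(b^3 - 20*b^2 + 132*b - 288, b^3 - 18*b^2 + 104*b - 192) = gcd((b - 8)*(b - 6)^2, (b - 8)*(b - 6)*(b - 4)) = b^2 - 14*b + 48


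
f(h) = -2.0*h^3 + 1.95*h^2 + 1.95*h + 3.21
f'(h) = -6.0*h^2 + 3.9*h + 1.95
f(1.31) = 4.61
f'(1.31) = -3.24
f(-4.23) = 181.23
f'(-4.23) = -121.90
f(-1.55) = 12.32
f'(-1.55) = -18.51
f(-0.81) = 3.97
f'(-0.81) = -5.15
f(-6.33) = 576.27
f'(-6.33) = -263.15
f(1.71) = 2.25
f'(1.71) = -8.93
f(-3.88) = 141.82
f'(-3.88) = -103.51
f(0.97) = 5.11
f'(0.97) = 0.09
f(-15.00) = 7162.71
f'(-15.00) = -1406.55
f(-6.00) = 493.71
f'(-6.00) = -237.45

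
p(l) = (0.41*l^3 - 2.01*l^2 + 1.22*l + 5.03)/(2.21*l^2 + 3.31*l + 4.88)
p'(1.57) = -0.28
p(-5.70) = -2.48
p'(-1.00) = 1.82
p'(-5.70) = 0.17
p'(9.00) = 0.16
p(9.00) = 0.71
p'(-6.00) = 0.17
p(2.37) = 0.08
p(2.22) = 0.10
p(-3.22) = -1.95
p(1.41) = 0.28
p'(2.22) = -0.13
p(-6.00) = -2.53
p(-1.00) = 0.37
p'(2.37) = -0.10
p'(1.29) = -0.38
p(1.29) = 0.32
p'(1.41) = -0.34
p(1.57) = 0.23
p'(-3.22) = 0.33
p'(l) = (-4.42*l - 3.31)*(0.41*l^3 - 2.01*l^2 + 1.22*l + 5.03)/(2.21*l^2 + 3.31*l + 4.88)^2 + (1.23*l^2 - 4.02*l + 1.22)/(2.21*l^2 + 3.31*l + 4.88)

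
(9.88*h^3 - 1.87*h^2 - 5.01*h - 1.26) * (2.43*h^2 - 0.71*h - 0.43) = 24.0084*h^5 - 11.5589*h^4 - 15.095*h^3 + 1.2994*h^2 + 3.0489*h + 0.5418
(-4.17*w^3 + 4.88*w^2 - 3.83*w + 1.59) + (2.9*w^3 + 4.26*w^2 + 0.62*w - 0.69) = -1.27*w^3 + 9.14*w^2 - 3.21*w + 0.9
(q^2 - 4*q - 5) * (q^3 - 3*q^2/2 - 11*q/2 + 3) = q^5 - 11*q^4/2 - 9*q^3/2 + 65*q^2/2 + 31*q/2 - 15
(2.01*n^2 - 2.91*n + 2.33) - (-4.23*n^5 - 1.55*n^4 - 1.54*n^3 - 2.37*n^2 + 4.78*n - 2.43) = 4.23*n^5 + 1.55*n^4 + 1.54*n^3 + 4.38*n^2 - 7.69*n + 4.76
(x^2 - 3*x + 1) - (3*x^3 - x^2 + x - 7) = -3*x^3 + 2*x^2 - 4*x + 8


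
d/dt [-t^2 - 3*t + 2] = -2*t - 3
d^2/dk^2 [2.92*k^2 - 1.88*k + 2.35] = 5.84000000000000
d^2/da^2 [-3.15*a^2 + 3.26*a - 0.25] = -6.30000000000000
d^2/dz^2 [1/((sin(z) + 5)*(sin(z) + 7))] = 2*(-2*sin(z)^4 - 18*sin(z)^3 + sin(z)^2 + 246*sin(z) + 109)/((sin(z) + 5)^3*(sin(z) + 7)^3)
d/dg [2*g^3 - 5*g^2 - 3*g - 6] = 6*g^2 - 10*g - 3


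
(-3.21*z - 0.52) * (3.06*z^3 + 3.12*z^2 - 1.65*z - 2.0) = -9.8226*z^4 - 11.6064*z^3 + 3.6741*z^2 + 7.278*z + 1.04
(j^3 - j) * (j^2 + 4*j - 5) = j^5 + 4*j^4 - 6*j^3 - 4*j^2 + 5*j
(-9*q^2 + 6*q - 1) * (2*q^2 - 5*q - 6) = -18*q^4 + 57*q^3 + 22*q^2 - 31*q + 6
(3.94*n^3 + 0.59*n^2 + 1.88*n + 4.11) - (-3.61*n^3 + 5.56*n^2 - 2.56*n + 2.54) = 7.55*n^3 - 4.97*n^2 + 4.44*n + 1.57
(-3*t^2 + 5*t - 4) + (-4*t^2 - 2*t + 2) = -7*t^2 + 3*t - 2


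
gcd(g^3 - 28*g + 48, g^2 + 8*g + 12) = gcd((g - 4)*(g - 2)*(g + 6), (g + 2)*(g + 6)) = g + 6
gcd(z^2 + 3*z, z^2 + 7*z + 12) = z + 3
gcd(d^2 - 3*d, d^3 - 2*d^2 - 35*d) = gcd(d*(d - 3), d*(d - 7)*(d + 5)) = d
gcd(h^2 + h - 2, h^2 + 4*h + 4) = h + 2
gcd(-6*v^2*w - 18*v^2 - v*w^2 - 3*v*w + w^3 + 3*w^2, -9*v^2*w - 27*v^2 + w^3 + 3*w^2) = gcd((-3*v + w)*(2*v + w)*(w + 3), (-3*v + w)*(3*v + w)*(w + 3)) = 3*v*w + 9*v - w^2 - 3*w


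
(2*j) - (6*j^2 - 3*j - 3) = -6*j^2 + 5*j + 3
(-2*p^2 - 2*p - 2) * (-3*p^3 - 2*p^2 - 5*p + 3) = 6*p^5 + 10*p^4 + 20*p^3 + 8*p^2 + 4*p - 6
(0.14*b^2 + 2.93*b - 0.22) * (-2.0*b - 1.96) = -0.28*b^3 - 6.1344*b^2 - 5.3028*b + 0.4312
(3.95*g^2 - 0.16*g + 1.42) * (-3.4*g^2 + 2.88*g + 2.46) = -13.43*g^4 + 11.92*g^3 + 4.4282*g^2 + 3.696*g + 3.4932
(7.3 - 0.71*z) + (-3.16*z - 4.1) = 3.2 - 3.87*z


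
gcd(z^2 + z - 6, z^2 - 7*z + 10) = z - 2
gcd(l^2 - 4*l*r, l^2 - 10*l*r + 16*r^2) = 1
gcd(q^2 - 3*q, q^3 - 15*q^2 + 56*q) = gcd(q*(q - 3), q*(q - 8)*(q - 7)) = q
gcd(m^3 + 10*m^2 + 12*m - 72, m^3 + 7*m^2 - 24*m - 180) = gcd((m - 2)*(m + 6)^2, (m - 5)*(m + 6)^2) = m^2 + 12*m + 36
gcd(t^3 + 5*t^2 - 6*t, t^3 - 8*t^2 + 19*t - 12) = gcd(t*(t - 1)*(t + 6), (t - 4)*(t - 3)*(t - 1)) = t - 1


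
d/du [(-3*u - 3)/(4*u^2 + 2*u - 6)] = 3*(u^2 + 2*u + 2)/(4*u^4 + 4*u^3 - 11*u^2 - 6*u + 9)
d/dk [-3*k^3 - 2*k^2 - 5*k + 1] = -9*k^2 - 4*k - 5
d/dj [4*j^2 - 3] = 8*j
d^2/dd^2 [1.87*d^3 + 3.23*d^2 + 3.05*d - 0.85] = 11.22*d + 6.46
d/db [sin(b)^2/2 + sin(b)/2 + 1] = sin(2*b)/2 + cos(b)/2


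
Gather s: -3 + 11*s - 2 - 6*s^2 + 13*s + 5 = -6*s^2 + 24*s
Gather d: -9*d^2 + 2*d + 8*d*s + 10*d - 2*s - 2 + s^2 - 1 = -9*d^2 + d*(8*s + 12) + s^2 - 2*s - 3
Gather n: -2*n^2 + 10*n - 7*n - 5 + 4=-2*n^2 + 3*n - 1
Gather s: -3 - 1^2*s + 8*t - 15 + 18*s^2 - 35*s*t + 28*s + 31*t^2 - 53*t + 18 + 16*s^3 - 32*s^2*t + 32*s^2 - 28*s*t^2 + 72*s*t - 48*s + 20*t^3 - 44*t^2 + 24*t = 16*s^3 + s^2*(50 - 32*t) + s*(-28*t^2 + 37*t - 21) + 20*t^3 - 13*t^2 - 21*t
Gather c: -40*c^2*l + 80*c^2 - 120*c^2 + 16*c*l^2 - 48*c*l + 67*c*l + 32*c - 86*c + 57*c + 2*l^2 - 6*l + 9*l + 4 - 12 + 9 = c^2*(-40*l - 40) + c*(16*l^2 + 19*l + 3) + 2*l^2 + 3*l + 1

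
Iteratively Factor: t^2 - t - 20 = (t + 4)*(t - 5)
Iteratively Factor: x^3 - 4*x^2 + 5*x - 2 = (x - 2)*(x^2 - 2*x + 1) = (x - 2)*(x - 1)*(x - 1)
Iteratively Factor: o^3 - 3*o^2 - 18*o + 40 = (o - 5)*(o^2 + 2*o - 8) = (o - 5)*(o - 2)*(o + 4)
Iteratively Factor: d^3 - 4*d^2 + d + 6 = (d + 1)*(d^2 - 5*d + 6) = (d - 3)*(d + 1)*(d - 2)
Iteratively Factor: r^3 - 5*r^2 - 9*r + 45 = (r - 3)*(r^2 - 2*r - 15) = (r - 3)*(r + 3)*(r - 5)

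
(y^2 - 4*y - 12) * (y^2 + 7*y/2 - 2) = y^4 - y^3/2 - 28*y^2 - 34*y + 24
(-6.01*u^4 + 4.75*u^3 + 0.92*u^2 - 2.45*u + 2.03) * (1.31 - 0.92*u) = 5.5292*u^5 - 12.2431*u^4 + 5.3761*u^3 + 3.4592*u^2 - 5.0771*u + 2.6593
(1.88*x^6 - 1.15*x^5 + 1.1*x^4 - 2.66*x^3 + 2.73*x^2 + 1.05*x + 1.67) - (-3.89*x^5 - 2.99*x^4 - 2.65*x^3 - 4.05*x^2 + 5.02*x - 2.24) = 1.88*x^6 + 2.74*x^5 + 4.09*x^4 - 0.0100000000000002*x^3 + 6.78*x^2 - 3.97*x + 3.91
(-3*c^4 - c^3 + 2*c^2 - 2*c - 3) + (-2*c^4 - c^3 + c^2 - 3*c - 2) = -5*c^4 - 2*c^3 + 3*c^2 - 5*c - 5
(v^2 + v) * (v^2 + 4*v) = v^4 + 5*v^3 + 4*v^2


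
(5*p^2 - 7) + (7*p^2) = 12*p^2 - 7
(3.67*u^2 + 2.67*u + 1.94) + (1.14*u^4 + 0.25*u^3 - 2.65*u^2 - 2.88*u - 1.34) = 1.14*u^4 + 0.25*u^3 + 1.02*u^2 - 0.21*u + 0.6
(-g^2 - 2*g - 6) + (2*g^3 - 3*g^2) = 2*g^3 - 4*g^2 - 2*g - 6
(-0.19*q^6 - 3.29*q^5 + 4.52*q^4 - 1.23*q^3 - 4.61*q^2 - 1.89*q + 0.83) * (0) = 0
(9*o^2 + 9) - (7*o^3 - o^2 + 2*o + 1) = -7*o^3 + 10*o^2 - 2*o + 8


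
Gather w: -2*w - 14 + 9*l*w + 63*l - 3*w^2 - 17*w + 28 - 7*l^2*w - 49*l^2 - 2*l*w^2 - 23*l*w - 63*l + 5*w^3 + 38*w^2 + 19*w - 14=-49*l^2 + 5*w^3 + w^2*(35 - 2*l) + w*(-7*l^2 - 14*l)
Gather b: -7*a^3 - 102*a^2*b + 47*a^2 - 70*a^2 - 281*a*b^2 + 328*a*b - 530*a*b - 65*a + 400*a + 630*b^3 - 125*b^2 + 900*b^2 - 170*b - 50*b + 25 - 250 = -7*a^3 - 23*a^2 + 335*a + 630*b^3 + b^2*(775 - 281*a) + b*(-102*a^2 - 202*a - 220) - 225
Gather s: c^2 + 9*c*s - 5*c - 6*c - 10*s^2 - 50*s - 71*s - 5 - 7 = c^2 - 11*c - 10*s^2 + s*(9*c - 121) - 12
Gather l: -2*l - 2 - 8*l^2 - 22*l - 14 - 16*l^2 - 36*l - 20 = -24*l^2 - 60*l - 36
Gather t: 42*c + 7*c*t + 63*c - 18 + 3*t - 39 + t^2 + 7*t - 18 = 105*c + t^2 + t*(7*c + 10) - 75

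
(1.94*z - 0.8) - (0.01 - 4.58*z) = 6.52*z - 0.81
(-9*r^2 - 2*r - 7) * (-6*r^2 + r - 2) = 54*r^4 + 3*r^3 + 58*r^2 - 3*r + 14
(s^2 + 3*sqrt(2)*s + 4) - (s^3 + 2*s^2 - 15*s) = -s^3 - s^2 + 3*sqrt(2)*s + 15*s + 4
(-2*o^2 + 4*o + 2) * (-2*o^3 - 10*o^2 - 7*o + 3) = 4*o^5 + 12*o^4 - 30*o^3 - 54*o^2 - 2*o + 6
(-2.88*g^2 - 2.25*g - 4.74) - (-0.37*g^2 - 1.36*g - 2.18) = -2.51*g^2 - 0.89*g - 2.56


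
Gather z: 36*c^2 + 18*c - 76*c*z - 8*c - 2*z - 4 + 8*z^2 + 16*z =36*c^2 + 10*c + 8*z^2 + z*(14 - 76*c) - 4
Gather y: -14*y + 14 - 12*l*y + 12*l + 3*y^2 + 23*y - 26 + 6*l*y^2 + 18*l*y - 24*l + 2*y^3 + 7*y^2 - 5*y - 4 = -12*l + 2*y^3 + y^2*(6*l + 10) + y*(6*l + 4) - 16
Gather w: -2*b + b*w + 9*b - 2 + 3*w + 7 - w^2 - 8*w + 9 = 7*b - w^2 + w*(b - 5) + 14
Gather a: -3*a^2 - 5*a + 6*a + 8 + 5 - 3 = -3*a^2 + a + 10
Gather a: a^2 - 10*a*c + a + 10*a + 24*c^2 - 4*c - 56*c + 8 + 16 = a^2 + a*(11 - 10*c) + 24*c^2 - 60*c + 24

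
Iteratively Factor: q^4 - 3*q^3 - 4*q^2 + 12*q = (q)*(q^3 - 3*q^2 - 4*q + 12) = q*(q - 3)*(q^2 - 4) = q*(q - 3)*(q - 2)*(q + 2)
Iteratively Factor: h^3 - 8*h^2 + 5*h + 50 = (h + 2)*(h^2 - 10*h + 25) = (h - 5)*(h + 2)*(h - 5)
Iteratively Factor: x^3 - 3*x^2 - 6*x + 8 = (x - 1)*(x^2 - 2*x - 8) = (x - 1)*(x + 2)*(x - 4)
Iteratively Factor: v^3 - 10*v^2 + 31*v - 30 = (v - 5)*(v^2 - 5*v + 6) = (v - 5)*(v - 2)*(v - 3)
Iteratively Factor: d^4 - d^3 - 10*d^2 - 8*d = (d)*(d^3 - d^2 - 10*d - 8) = d*(d - 4)*(d^2 + 3*d + 2) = d*(d - 4)*(d + 2)*(d + 1)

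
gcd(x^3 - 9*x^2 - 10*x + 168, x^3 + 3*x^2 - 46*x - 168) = x^2 - 3*x - 28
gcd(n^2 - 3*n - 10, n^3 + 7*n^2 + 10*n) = n + 2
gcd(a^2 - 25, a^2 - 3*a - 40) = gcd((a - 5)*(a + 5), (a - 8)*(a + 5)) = a + 5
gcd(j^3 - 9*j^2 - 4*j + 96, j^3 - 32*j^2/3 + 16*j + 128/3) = j^2 - 12*j + 32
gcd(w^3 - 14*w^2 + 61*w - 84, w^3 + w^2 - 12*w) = w - 3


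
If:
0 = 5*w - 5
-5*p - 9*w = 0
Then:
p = -9/5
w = 1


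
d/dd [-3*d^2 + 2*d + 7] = 2 - 6*d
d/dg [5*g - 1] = 5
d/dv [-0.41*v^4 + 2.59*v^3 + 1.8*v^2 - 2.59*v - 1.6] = -1.64*v^3 + 7.77*v^2 + 3.6*v - 2.59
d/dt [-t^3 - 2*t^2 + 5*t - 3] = -3*t^2 - 4*t + 5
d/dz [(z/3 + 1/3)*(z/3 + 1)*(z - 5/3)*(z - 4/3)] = 4*z^3/9 + z^2/3 - 122*z/81 - 1/81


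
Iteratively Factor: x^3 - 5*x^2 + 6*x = (x - 2)*(x^2 - 3*x) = x*(x - 2)*(x - 3)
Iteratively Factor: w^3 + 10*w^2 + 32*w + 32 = (w + 4)*(w^2 + 6*w + 8) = (w + 2)*(w + 4)*(w + 4)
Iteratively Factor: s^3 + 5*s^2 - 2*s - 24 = (s + 4)*(s^2 + s - 6) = (s + 3)*(s + 4)*(s - 2)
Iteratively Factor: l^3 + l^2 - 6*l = (l)*(l^2 + l - 6) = l*(l + 3)*(l - 2)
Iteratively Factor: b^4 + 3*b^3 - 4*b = (b + 2)*(b^3 + b^2 - 2*b) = b*(b + 2)*(b^2 + b - 2) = b*(b - 1)*(b + 2)*(b + 2)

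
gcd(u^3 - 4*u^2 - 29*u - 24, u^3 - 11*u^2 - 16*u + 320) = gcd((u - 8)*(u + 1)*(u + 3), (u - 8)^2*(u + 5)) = u - 8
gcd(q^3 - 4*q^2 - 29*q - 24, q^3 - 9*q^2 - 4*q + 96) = q^2 - 5*q - 24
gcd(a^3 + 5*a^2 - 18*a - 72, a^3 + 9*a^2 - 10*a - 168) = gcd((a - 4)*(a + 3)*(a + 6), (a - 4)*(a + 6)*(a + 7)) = a^2 + 2*a - 24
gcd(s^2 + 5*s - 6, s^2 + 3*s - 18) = s + 6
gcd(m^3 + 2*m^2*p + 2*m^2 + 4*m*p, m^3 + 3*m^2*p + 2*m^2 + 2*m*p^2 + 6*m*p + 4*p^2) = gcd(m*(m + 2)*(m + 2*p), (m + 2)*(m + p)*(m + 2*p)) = m^2 + 2*m*p + 2*m + 4*p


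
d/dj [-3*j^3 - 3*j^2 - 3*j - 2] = -9*j^2 - 6*j - 3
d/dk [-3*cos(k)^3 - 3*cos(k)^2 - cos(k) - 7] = (3*cos(k) + 1)^2*sin(k)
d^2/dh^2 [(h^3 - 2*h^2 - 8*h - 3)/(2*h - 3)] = 2*(4*h^3 - 18*h^2 + 27*h - 78)/(8*h^3 - 36*h^2 + 54*h - 27)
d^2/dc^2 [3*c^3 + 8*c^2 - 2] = 18*c + 16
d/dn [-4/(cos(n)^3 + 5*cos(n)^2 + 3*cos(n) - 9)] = 4*(3*sin(n)^2 - 10*cos(n) - 6)*sin(n)/((cos(n) - 1)^2*(cos(n) + 3)^4)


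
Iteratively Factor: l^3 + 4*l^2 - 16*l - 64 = (l + 4)*(l^2 - 16) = (l - 4)*(l + 4)*(l + 4)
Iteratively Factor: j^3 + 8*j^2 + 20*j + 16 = (j + 2)*(j^2 + 6*j + 8) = (j + 2)^2*(j + 4)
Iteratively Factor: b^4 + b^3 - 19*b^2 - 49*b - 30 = (b + 2)*(b^3 - b^2 - 17*b - 15) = (b - 5)*(b + 2)*(b^2 + 4*b + 3) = (b - 5)*(b + 1)*(b + 2)*(b + 3)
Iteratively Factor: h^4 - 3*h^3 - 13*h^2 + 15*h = (h - 1)*(h^3 - 2*h^2 - 15*h) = (h - 5)*(h - 1)*(h^2 + 3*h) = h*(h - 5)*(h - 1)*(h + 3)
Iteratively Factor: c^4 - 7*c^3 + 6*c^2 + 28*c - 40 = (c + 2)*(c^3 - 9*c^2 + 24*c - 20) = (c - 2)*(c + 2)*(c^2 - 7*c + 10) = (c - 2)^2*(c + 2)*(c - 5)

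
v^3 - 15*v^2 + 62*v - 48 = (v - 8)*(v - 6)*(v - 1)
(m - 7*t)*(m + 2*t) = m^2 - 5*m*t - 14*t^2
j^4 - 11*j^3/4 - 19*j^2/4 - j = j*(j - 4)*(j + 1/4)*(j + 1)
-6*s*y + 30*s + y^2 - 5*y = (-6*s + y)*(y - 5)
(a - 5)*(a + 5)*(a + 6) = a^3 + 6*a^2 - 25*a - 150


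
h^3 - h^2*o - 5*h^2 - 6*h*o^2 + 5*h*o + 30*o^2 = (h - 5)*(h - 3*o)*(h + 2*o)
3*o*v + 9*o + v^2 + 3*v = (3*o + v)*(v + 3)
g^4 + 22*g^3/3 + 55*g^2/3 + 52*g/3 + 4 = (g + 1/3)*(g + 2)^2*(g + 3)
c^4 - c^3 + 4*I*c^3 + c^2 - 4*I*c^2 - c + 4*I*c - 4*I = (c - 1)*(c - I)*(c + I)*(c + 4*I)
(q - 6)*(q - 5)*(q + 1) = q^3 - 10*q^2 + 19*q + 30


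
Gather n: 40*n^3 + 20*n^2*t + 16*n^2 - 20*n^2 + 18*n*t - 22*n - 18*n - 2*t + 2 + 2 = 40*n^3 + n^2*(20*t - 4) + n*(18*t - 40) - 2*t + 4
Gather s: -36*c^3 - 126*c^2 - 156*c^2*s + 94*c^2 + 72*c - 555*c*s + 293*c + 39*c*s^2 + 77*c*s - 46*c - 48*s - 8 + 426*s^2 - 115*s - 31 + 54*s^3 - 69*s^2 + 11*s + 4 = -36*c^3 - 32*c^2 + 319*c + 54*s^3 + s^2*(39*c + 357) + s*(-156*c^2 - 478*c - 152) - 35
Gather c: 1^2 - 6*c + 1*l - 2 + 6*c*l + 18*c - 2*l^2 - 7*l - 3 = c*(6*l + 12) - 2*l^2 - 6*l - 4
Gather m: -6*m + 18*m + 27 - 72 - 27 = 12*m - 72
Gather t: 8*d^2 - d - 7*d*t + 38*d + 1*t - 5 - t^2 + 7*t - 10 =8*d^2 + 37*d - t^2 + t*(8 - 7*d) - 15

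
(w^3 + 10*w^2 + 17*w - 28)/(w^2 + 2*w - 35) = (w^2 + 3*w - 4)/(w - 5)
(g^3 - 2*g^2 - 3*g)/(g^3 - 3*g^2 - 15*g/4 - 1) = 4*g*(-g^2 + 2*g + 3)/(-4*g^3 + 12*g^2 + 15*g + 4)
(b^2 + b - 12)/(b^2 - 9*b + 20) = (b^2 + b - 12)/(b^2 - 9*b + 20)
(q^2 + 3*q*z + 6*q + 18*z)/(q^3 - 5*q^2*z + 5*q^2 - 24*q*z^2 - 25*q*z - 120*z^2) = (-q - 6)/(-q^2 + 8*q*z - 5*q + 40*z)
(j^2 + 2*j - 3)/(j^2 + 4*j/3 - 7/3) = 3*(j + 3)/(3*j + 7)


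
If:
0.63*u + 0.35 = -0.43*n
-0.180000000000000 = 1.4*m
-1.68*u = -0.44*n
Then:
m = -0.13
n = -0.59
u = -0.15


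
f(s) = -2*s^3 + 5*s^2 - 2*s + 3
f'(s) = -6*s^2 + 10*s - 2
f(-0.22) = 3.70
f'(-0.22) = -4.49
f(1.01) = 4.02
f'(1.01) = 1.98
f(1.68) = 4.27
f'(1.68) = -2.13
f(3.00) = -12.00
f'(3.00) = -26.00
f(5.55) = -196.00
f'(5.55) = -131.32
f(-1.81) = 34.86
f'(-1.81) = -39.76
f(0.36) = 2.83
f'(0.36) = 0.82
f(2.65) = -4.41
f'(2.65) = -17.64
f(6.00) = -261.00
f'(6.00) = -158.00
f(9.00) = -1068.00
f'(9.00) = -398.00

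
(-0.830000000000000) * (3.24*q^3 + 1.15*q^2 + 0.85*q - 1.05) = -2.6892*q^3 - 0.9545*q^2 - 0.7055*q + 0.8715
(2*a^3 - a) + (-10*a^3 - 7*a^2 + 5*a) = -8*a^3 - 7*a^2 + 4*a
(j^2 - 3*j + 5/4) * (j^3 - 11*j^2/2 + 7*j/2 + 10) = j^5 - 17*j^4/2 + 85*j^3/4 - 59*j^2/8 - 205*j/8 + 25/2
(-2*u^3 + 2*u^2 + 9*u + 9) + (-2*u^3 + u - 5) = -4*u^3 + 2*u^2 + 10*u + 4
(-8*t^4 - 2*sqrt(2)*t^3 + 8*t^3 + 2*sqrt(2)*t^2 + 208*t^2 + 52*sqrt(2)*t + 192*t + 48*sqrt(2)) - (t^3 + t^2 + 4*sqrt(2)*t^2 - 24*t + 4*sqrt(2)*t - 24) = -8*t^4 - 2*sqrt(2)*t^3 + 7*t^3 - 2*sqrt(2)*t^2 + 207*t^2 + 48*sqrt(2)*t + 216*t + 24 + 48*sqrt(2)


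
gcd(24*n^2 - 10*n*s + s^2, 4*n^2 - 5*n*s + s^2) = -4*n + s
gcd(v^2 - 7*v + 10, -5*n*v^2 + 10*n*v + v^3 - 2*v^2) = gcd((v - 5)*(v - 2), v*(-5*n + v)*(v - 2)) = v - 2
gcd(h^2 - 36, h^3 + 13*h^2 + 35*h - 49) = 1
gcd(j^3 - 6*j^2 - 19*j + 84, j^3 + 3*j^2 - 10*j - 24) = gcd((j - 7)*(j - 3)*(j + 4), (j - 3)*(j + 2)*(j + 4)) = j^2 + j - 12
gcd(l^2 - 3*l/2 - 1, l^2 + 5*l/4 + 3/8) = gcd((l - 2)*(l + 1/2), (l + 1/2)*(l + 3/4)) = l + 1/2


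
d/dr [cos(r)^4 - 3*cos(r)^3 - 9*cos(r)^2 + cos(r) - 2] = (-4*cos(r)^3 + 9*cos(r)^2 + 18*cos(r) - 1)*sin(r)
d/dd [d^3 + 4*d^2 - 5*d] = 3*d^2 + 8*d - 5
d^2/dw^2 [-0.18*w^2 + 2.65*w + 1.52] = -0.360000000000000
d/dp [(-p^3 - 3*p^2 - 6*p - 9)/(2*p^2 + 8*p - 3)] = (-2*p^4 - 16*p^3 - 3*p^2 + 54*p + 90)/(4*p^4 + 32*p^3 + 52*p^2 - 48*p + 9)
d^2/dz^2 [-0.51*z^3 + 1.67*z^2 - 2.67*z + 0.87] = 3.34 - 3.06*z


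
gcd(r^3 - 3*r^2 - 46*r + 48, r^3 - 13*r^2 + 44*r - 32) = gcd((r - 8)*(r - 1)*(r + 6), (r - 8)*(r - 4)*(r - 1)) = r^2 - 9*r + 8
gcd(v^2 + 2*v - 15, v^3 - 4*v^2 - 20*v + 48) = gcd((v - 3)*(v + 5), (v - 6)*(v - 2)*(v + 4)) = 1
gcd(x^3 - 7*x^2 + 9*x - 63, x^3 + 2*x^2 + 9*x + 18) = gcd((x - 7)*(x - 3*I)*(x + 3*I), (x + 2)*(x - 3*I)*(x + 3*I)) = x^2 + 9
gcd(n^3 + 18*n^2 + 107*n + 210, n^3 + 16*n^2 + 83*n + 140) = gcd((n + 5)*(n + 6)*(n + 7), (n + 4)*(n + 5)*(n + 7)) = n^2 + 12*n + 35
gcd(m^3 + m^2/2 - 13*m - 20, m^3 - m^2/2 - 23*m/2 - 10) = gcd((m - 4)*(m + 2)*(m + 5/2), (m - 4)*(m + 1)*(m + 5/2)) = m^2 - 3*m/2 - 10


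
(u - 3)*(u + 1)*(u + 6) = u^3 + 4*u^2 - 15*u - 18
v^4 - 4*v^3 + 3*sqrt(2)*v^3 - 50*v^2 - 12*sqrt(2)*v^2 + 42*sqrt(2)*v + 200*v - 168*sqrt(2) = (v - 4)*(v - 3*sqrt(2))*(v - sqrt(2))*(v + 7*sqrt(2))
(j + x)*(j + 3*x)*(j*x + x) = j^3*x + 4*j^2*x^2 + j^2*x + 3*j*x^3 + 4*j*x^2 + 3*x^3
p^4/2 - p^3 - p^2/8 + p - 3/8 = (p/2 + 1/2)*(p - 3/2)*(p - 1)*(p - 1/2)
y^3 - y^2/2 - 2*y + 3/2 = (y - 1)^2*(y + 3/2)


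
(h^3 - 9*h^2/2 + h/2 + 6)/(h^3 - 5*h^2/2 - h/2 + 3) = (h - 4)/(h - 2)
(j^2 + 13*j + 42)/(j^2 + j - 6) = (j^2 + 13*j + 42)/(j^2 + j - 6)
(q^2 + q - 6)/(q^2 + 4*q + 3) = (q - 2)/(q + 1)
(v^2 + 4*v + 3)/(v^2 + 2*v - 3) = (v + 1)/(v - 1)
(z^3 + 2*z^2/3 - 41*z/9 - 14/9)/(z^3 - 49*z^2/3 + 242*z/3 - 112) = (9*z^3 + 6*z^2 - 41*z - 14)/(3*(3*z^3 - 49*z^2 + 242*z - 336))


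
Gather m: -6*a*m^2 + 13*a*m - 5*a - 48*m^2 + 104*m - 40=-5*a + m^2*(-6*a - 48) + m*(13*a + 104) - 40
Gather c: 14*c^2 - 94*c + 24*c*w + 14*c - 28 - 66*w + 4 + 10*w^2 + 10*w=14*c^2 + c*(24*w - 80) + 10*w^2 - 56*w - 24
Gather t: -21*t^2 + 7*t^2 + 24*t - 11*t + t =-14*t^2 + 14*t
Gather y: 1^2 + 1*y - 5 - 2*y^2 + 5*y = -2*y^2 + 6*y - 4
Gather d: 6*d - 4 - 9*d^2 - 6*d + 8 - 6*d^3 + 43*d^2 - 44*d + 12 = -6*d^3 + 34*d^2 - 44*d + 16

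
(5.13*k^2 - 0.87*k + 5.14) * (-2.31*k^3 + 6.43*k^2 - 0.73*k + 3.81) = -11.8503*k^5 + 34.9956*k^4 - 21.2124*k^3 + 53.2306*k^2 - 7.0669*k + 19.5834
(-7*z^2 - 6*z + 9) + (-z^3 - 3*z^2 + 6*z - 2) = -z^3 - 10*z^2 + 7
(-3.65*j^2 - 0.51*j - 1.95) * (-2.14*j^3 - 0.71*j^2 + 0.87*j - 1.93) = 7.811*j^5 + 3.6829*j^4 + 1.3596*j^3 + 7.9853*j^2 - 0.7122*j + 3.7635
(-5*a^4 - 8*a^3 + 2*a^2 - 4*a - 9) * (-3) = 15*a^4 + 24*a^3 - 6*a^2 + 12*a + 27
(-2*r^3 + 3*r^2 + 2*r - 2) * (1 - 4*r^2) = 8*r^5 - 12*r^4 - 10*r^3 + 11*r^2 + 2*r - 2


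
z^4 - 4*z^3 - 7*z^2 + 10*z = z*(z - 5)*(z - 1)*(z + 2)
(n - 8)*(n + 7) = n^2 - n - 56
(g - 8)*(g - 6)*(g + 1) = g^3 - 13*g^2 + 34*g + 48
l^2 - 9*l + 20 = (l - 5)*(l - 4)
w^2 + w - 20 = (w - 4)*(w + 5)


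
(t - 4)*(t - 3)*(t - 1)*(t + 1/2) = t^4 - 15*t^3/2 + 15*t^2 - 5*t/2 - 6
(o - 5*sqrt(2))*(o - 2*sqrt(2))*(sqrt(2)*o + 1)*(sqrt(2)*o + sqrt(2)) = 2*o^4 - 13*sqrt(2)*o^3 + 2*o^3 - 13*sqrt(2)*o^2 + 26*o^2 + 26*o + 20*sqrt(2)*o + 20*sqrt(2)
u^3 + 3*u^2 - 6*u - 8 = (u - 2)*(u + 1)*(u + 4)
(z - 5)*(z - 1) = z^2 - 6*z + 5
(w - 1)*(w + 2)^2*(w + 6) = w^4 + 9*w^3 + 18*w^2 - 4*w - 24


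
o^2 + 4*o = o*(o + 4)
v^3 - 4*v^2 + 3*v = v*(v - 3)*(v - 1)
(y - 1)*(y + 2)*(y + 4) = y^3 + 5*y^2 + 2*y - 8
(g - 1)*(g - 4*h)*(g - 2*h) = g^3 - 6*g^2*h - g^2 + 8*g*h^2 + 6*g*h - 8*h^2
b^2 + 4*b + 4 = (b + 2)^2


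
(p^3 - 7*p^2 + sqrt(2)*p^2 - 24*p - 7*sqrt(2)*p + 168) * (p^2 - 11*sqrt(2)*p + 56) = p^5 - 10*sqrt(2)*p^4 - 7*p^4 + 10*p^3 + 70*sqrt(2)*p^3 - 70*p^2 + 320*sqrt(2)*p^2 - 2240*sqrt(2)*p - 1344*p + 9408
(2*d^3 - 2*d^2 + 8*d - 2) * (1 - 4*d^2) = -8*d^5 + 8*d^4 - 30*d^3 + 6*d^2 + 8*d - 2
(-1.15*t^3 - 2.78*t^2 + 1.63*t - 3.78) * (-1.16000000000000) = 1.334*t^3 + 3.2248*t^2 - 1.8908*t + 4.3848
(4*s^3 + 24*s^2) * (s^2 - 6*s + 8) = 4*s^5 - 112*s^3 + 192*s^2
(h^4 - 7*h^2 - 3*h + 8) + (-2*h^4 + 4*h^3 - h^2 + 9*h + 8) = -h^4 + 4*h^3 - 8*h^2 + 6*h + 16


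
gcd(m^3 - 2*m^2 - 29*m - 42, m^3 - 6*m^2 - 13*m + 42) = m^2 - 4*m - 21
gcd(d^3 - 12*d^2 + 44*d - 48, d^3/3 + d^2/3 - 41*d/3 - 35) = 1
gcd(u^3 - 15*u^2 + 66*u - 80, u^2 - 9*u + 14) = u - 2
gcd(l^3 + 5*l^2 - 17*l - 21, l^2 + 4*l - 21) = l^2 + 4*l - 21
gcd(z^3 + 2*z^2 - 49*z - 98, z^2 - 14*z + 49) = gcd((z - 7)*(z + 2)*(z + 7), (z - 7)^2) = z - 7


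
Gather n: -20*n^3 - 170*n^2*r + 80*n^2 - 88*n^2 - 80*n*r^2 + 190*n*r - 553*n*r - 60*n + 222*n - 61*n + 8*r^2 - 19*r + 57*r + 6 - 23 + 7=-20*n^3 + n^2*(-170*r - 8) + n*(-80*r^2 - 363*r + 101) + 8*r^2 + 38*r - 10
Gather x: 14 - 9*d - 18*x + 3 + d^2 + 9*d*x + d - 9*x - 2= d^2 - 8*d + x*(9*d - 27) + 15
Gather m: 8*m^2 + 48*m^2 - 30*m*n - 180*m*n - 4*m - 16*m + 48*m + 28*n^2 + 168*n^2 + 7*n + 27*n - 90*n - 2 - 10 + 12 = 56*m^2 + m*(28 - 210*n) + 196*n^2 - 56*n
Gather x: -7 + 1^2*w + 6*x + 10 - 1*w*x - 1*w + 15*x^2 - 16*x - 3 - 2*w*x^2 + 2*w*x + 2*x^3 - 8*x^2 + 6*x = 2*x^3 + x^2*(7 - 2*w) + x*(w - 4)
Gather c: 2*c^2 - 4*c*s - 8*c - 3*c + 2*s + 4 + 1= 2*c^2 + c*(-4*s - 11) + 2*s + 5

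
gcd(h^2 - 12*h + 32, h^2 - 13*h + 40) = h - 8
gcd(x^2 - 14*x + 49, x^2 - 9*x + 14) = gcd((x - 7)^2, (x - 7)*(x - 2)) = x - 7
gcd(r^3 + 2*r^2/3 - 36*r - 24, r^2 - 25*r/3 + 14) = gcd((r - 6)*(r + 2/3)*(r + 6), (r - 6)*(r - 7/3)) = r - 6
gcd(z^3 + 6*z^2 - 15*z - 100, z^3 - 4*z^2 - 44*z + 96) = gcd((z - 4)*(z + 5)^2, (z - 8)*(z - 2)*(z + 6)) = 1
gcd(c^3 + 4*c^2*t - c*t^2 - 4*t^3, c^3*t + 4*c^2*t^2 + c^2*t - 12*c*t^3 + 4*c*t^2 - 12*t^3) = 1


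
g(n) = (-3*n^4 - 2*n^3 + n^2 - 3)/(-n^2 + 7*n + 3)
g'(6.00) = -575.30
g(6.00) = -476.33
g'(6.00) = -575.30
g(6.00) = -476.33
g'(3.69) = -45.58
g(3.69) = -42.47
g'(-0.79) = 2.02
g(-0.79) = 0.81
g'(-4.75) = -13.96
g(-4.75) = 24.49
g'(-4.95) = -14.89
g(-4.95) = 27.37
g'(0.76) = -0.54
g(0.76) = -0.56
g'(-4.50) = -12.81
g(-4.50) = 21.14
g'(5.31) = -230.43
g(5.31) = -222.09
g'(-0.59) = 10.30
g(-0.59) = 1.76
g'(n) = (2*n - 7)*(-3*n^4 - 2*n^3 + n^2 - 3)/(-n^2 + 7*n + 3)^2 + (-12*n^3 - 6*n^2 + 2*n)/(-n^2 + 7*n + 3)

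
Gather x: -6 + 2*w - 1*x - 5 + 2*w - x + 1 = 4*w - 2*x - 10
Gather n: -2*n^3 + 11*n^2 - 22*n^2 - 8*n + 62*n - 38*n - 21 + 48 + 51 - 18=-2*n^3 - 11*n^2 + 16*n + 60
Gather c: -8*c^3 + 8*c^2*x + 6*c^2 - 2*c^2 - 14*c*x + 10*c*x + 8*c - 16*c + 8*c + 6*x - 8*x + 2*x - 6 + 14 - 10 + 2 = -8*c^3 + c^2*(8*x + 4) - 4*c*x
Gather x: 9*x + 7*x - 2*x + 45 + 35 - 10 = 14*x + 70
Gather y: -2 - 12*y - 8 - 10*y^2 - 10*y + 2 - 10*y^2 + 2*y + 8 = -20*y^2 - 20*y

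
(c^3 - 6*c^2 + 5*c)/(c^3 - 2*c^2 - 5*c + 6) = c*(c - 5)/(c^2 - c - 6)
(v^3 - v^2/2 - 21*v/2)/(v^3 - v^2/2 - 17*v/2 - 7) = v*(v + 3)/(v^2 + 3*v + 2)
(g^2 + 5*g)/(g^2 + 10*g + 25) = g/(g + 5)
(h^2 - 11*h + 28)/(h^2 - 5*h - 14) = (h - 4)/(h + 2)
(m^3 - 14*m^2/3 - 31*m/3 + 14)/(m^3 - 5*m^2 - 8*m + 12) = (m + 7/3)/(m + 2)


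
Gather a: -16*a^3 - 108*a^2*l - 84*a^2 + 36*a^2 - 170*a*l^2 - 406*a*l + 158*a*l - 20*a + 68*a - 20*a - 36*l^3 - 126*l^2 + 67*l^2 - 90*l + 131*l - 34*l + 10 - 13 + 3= -16*a^3 + a^2*(-108*l - 48) + a*(-170*l^2 - 248*l + 28) - 36*l^3 - 59*l^2 + 7*l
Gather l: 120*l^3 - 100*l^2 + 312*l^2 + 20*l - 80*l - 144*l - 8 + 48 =120*l^3 + 212*l^2 - 204*l + 40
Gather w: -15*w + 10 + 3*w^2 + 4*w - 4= 3*w^2 - 11*w + 6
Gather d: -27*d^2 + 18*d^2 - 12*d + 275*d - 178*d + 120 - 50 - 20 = -9*d^2 + 85*d + 50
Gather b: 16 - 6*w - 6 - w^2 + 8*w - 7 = -w^2 + 2*w + 3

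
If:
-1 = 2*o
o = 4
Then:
No Solution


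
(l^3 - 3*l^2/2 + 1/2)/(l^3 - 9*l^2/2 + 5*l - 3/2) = (2*l^2 - l - 1)/(2*l^2 - 7*l + 3)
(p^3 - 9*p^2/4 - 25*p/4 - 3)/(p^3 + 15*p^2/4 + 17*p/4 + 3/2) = (p - 4)/(p + 2)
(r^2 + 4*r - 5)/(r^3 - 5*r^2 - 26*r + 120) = (r - 1)/(r^2 - 10*r + 24)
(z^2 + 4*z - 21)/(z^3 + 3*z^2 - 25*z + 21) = 1/(z - 1)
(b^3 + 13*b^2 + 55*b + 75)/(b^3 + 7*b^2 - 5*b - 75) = (b + 3)/(b - 3)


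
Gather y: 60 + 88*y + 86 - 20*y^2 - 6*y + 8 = -20*y^2 + 82*y + 154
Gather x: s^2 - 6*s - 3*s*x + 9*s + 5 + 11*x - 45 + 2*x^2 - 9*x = s^2 + 3*s + 2*x^2 + x*(2 - 3*s) - 40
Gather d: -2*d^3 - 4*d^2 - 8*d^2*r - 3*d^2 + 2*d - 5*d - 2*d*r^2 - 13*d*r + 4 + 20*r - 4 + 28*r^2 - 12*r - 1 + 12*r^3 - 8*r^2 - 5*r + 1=-2*d^3 + d^2*(-8*r - 7) + d*(-2*r^2 - 13*r - 3) + 12*r^3 + 20*r^2 + 3*r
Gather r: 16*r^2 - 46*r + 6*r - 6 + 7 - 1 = 16*r^2 - 40*r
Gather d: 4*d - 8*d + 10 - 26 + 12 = -4*d - 4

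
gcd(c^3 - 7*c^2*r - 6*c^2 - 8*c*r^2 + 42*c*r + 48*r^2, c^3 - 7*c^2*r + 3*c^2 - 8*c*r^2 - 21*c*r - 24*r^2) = -c^2 + 7*c*r + 8*r^2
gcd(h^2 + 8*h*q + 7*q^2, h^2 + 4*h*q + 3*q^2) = h + q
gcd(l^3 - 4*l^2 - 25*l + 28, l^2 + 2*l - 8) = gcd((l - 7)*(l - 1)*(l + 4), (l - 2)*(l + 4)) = l + 4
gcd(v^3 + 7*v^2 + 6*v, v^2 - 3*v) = v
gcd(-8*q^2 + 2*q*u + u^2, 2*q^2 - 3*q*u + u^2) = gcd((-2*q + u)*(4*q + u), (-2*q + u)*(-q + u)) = 2*q - u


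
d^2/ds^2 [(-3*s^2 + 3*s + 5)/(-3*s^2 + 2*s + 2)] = 2*(-9*s^3 - 81*s^2 + 36*s - 26)/(27*s^6 - 54*s^5 - 18*s^4 + 64*s^3 + 12*s^2 - 24*s - 8)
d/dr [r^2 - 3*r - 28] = 2*r - 3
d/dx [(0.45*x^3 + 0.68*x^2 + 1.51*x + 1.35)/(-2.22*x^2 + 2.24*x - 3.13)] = (-0.999*x^4 + 2.016*x^3 + 0.649900000000001*x^2 + 1.7372*x - 7.7503)/(4.9284*x^4 - 9.9456*x^3 + 18.9148*x^2 - 14.0224*x + 9.7969)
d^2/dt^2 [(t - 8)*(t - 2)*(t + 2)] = 6*t - 16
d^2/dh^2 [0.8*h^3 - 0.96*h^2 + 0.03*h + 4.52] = 4.8*h - 1.92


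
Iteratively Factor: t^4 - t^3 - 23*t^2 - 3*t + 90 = (t - 2)*(t^3 + t^2 - 21*t - 45) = (t - 2)*(t + 3)*(t^2 - 2*t - 15) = (t - 5)*(t - 2)*(t + 3)*(t + 3)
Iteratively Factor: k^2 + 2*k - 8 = (k + 4)*(k - 2)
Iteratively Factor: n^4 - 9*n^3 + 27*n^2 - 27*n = (n - 3)*(n^3 - 6*n^2 + 9*n) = (n - 3)^2*(n^2 - 3*n) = n*(n - 3)^2*(n - 3)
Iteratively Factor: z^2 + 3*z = (z + 3)*(z)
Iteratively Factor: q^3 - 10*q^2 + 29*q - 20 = (q - 5)*(q^2 - 5*q + 4) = (q - 5)*(q - 4)*(q - 1)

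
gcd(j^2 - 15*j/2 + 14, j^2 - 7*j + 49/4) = j - 7/2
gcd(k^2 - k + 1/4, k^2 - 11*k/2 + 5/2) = k - 1/2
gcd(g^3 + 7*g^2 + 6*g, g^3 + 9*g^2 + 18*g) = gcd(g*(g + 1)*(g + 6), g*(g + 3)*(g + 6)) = g^2 + 6*g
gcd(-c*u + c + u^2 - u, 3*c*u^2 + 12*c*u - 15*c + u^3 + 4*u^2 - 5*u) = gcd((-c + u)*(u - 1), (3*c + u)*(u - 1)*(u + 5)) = u - 1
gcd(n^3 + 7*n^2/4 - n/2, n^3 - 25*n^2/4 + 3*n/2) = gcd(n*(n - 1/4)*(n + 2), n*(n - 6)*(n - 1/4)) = n^2 - n/4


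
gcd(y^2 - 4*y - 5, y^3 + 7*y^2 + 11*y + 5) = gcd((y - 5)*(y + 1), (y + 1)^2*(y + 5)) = y + 1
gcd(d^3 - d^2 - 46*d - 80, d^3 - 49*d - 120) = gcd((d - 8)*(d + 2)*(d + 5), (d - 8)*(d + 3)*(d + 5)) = d^2 - 3*d - 40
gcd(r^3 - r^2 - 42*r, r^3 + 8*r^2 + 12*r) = r^2 + 6*r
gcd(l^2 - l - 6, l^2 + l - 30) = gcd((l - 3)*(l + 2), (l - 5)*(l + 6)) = 1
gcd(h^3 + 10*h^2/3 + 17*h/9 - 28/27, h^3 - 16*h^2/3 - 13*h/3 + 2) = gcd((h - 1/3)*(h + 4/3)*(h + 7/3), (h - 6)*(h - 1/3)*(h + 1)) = h - 1/3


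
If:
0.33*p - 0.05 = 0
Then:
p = 0.15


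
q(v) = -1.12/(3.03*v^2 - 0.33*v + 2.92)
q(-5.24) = -0.01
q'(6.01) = 0.00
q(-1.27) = -0.14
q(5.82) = -0.01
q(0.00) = -0.38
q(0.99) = -0.20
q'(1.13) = 0.18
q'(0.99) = 0.21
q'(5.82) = 0.00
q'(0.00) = -0.04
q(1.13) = -0.17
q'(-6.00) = -0.00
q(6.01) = -0.01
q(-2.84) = -0.04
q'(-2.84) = -0.02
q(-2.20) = -0.06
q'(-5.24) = -0.00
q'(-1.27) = -0.13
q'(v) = -1.12*(0.33 - 6.06*v)/(3.03*v^2 - 0.33*v + 2.92)^2 = (6.7872*v - 0.3696)/(3.03*v^2 - 0.33*v + 2.92)^2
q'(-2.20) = -0.05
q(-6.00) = -0.01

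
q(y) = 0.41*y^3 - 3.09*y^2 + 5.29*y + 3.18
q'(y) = 1.23*y^2 - 6.18*y + 5.29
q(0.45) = 4.97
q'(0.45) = 2.76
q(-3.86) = -86.86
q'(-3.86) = 47.47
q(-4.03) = -95.16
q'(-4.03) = 50.17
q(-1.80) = -18.74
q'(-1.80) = 20.40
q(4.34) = 1.45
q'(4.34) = 1.64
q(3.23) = 1.85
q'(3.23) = -1.84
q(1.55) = 5.48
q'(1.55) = -1.33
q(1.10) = 5.81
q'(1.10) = -0.02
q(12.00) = 330.18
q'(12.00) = 108.25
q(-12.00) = -1213.74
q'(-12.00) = 256.57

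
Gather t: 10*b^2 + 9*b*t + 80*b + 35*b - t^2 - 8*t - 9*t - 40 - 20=10*b^2 + 115*b - t^2 + t*(9*b - 17) - 60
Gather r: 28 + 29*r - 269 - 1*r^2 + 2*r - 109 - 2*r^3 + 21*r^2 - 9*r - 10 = -2*r^3 + 20*r^2 + 22*r - 360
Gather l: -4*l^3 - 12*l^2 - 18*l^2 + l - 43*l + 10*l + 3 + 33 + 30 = -4*l^3 - 30*l^2 - 32*l + 66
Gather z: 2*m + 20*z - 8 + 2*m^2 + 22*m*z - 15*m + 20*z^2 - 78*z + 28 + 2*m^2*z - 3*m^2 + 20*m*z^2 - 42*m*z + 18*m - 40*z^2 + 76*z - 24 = -m^2 + 5*m + z^2*(20*m - 20) + z*(2*m^2 - 20*m + 18) - 4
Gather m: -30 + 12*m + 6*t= 12*m + 6*t - 30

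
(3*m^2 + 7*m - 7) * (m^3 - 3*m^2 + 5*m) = 3*m^5 - 2*m^4 - 13*m^3 + 56*m^2 - 35*m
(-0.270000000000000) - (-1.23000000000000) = 0.960000000000000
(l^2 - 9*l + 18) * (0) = 0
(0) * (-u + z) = 0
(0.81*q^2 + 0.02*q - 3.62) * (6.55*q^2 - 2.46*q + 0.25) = 5.3055*q^4 - 1.8616*q^3 - 23.5577*q^2 + 8.9102*q - 0.905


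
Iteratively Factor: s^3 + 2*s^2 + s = (s + 1)*(s^2 + s) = s*(s + 1)*(s + 1)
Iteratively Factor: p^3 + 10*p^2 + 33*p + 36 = (p + 3)*(p^2 + 7*p + 12) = (p + 3)^2*(p + 4)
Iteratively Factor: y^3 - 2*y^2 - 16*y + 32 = (y - 2)*(y^2 - 16) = (y - 2)*(y + 4)*(y - 4)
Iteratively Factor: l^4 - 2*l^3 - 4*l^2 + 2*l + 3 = (l - 1)*(l^3 - l^2 - 5*l - 3) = (l - 1)*(l + 1)*(l^2 - 2*l - 3) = (l - 3)*(l - 1)*(l + 1)*(l + 1)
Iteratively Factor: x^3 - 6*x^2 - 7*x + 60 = (x - 5)*(x^2 - x - 12) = (x - 5)*(x + 3)*(x - 4)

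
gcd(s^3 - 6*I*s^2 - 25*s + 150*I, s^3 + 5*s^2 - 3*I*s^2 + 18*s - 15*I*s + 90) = s^2 + s*(5 - 6*I) - 30*I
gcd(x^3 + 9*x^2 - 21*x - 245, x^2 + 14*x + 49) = x^2 + 14*x + 49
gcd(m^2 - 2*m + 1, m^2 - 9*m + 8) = m - 1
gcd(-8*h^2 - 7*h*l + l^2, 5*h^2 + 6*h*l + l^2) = h + l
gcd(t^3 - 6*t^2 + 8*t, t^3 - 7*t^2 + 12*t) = t^2 - 4*t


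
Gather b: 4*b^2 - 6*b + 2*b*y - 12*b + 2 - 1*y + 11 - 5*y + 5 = 4*b^2 + b*(2*y - 18) - 6*y + 18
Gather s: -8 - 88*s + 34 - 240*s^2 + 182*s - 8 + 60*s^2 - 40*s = -180*s^2 + 54*s + 18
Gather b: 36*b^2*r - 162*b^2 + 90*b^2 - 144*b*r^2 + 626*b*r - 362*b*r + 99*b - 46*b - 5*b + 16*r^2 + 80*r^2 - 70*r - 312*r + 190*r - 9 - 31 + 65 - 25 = b^2*(36*r - 72) + b*(-144*r^2 + 264*r + 48) + 96*r^2 - 192*r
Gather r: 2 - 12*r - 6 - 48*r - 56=-60*r - 60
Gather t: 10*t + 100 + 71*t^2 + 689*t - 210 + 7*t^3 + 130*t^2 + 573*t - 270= 7*t^3 + 201*t^2 + 1272*t - 380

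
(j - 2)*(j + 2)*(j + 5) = j^3 + 5*j^2 - 4*j - 20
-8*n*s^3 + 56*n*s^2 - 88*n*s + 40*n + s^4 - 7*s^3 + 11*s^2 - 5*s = (-8*n + s)*(s - 5)*(s - 1)^2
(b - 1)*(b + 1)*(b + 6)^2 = b^4 + 12*b^3 + 35*b^2 - 12*b - 36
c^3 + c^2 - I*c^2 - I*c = c*(c + 1)*(c - I)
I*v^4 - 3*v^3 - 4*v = v*(v + 2*I)^2*(I*v + 1)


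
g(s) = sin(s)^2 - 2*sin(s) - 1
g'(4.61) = 0.41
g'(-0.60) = -2.58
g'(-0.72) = -2.50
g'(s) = 2*sin(s)*cos(s) - 2*cos(s) = 2*(sin(s) - 1)*cos(s)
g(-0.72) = 0.75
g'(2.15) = 0.18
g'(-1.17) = -1.50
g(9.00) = -1.65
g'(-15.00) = 2.51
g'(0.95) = -0.22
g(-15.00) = 0.72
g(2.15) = -1.97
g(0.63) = -1.83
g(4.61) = 1.98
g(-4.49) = -2.00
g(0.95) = -1.97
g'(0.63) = -0.66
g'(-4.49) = 0.01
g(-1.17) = 1.69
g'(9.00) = 1.07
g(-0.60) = 0.45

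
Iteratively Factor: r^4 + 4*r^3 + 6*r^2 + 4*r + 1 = (r + 1)*(r^3 + 3*r^2 + 3*r + 1) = (r + 1)^2*(r^2 + 2*r + 1) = (r + 1)^3*(r + 1)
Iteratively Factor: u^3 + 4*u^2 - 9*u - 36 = (u + 3)*(u^2 + u - 12) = (u + 3)*(u + 4)*(u - 3)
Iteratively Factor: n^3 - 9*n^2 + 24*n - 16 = (n - 1)*(n^2 - 8*n + 16) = (n - 4)*(n - 1)*(n - 4)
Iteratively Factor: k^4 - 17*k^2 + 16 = (k + 4)*(k^3 - 4*k^2 - k + 4) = (k + 1)*(k + 4)*(k^2 - 5*k + 4) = (k - 4)*(k + 1)*(k + 4)*(k - 1)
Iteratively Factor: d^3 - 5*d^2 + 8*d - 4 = (d - 2)*(d^2 - 3*d + 2) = (d - 2)^2*(d - 1)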